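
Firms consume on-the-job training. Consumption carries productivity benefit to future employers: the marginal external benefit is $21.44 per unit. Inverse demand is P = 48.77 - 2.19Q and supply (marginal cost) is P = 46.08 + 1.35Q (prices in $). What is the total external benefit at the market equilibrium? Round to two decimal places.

$16.29

Market equilibrium (private): 46.08 + 1.35Q = 48.77 - 2.19Q → Q_m = 0.7599.
Total external benefit = MEB × Q_m = 21.44 × 0.7599 = 16.2923.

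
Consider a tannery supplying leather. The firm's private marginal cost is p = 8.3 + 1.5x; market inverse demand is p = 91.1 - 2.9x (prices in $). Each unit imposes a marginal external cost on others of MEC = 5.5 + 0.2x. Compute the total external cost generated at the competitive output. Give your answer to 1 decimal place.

Market equilibrium (private): 8.3 + 1.5x = 91.1 - 2.9x → x_m = 18.8182.
Total external cost = ∫₀^{x_m} (5.5 + 0.2x) dx = 5.5×18.8182 + ½×0.2×18.8182² = 138.9126.

$138.9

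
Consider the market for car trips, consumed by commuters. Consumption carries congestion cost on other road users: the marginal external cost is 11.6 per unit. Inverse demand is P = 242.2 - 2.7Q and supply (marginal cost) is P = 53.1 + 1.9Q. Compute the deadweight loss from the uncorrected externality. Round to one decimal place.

Market equilibrium (private): 53.1 + 1.9Q = 242.2 - 2.7Q → Q_m = 41.1087.
Social marginal benefit = demand − MEC = 230.6 - 2.7Q.
Set SMB = MC: 230.6 - 2.7Q = 53.1 + 1.9Q → Q* = 38.5870.
The welfare-loss triangle has base |Q_m − Q*| and height MEC(Q_m) (the vertical gap between SMB and MC is zero at Q* and MEC at Q_m).
DWL = ½ × 2.5217 × 11.6000 = 14.6259.

DWL = 14.6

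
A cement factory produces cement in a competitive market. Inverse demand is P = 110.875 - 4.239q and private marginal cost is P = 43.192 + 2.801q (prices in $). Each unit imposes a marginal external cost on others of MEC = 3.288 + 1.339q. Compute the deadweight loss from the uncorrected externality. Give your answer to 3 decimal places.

DWL = $15.586

Market equilibrium (private): 43.192 + 2.801q = 110.875 - 4.239q → q_m = 9.6141.
Social marginal cost = private MC + MEC = 46.480 + 4.140q.
Set SMC = demand: 46.480 + 4.140q = 110.875 - 4.239q → q* = 7.6853.
The loss is the area between SMC and demand from q* to q_m; with linear curves that's a triangle of height MEC(q_m).
DWL = ½ × 1.9288 × 16.1612 = 15.5859.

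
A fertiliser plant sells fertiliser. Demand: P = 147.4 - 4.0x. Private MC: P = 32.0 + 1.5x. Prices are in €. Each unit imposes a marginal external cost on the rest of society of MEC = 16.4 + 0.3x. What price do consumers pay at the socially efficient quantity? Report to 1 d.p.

Social marginal cost = private MC + MEC = 48.4 + 1.8x.
Set SMC = demand: 48.4 + 1.8x = 147.4 - 4.0x → x* = 17.0690.
Consumer price on the demand curve at x*: 147.4 − 4.0×17.0690 = 79.1240.

P = €79.1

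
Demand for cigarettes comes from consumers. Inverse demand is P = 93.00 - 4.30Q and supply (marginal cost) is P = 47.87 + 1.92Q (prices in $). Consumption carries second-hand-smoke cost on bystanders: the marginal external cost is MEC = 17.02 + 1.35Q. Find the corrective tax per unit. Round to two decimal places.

tax = $22.03 per unit

Social marginal benefit = demand − MEC = 75.98 - 5.65Q.
Set SMB = MC: 75.98 - 5.65Q = 47.87 + 1.92Q → Q* = 3.7133.
The Pigouvian tax equals MEC at Q*: 17.02 + 1.35×3.7133 = 22.0330.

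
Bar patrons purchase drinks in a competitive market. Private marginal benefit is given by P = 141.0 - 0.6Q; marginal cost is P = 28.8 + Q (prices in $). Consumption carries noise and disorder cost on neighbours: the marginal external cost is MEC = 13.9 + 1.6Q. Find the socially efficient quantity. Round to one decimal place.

Q* = 30.7

Social marginal benefit = demand − MEC = 127.1 - 2.2Q.
Set SMB = MC: 127.1 - 2.2Q = 28.8 + Q → Q* = 30.7188.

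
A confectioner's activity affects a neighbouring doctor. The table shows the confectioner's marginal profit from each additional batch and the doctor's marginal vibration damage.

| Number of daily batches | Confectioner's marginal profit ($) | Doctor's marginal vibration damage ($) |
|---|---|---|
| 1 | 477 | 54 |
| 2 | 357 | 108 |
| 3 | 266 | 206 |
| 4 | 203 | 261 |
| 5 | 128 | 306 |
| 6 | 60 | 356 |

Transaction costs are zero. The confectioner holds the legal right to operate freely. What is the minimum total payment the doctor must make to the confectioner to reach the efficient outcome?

$391

Left alone the confectioner would choose level 6 (marginal profit stays positive).
Efficient level: k* = 3 (marginal profit ≥ marginal vibration damage through 3).
The doctor must at least cover the confectioner's forgone profit from cutting 6→3: 203 + 128 + 60 = 391.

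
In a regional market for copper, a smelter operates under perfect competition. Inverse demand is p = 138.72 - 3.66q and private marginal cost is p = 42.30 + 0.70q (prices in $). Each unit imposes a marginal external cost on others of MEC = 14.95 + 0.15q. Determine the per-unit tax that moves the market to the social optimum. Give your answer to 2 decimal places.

tax = $17.66 per unit

Social marginal cost = private MC + MEC = 57.25 + 0.85q.
Set SMC = demand: 57.25 + 0.85q = 138.72 - 3.66q → q* = 18.0643.
The Pigouvian tax equals MEC at q*: 14.95 + 0.15×18.0643 = 17.6596.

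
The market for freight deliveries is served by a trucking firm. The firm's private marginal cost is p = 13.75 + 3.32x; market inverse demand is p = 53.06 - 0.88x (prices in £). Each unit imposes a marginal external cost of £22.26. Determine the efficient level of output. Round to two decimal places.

x* = 4.06

Social marginal cost = private MC + MEC = 36.01 + 3.32x.
Set SMC = demand: 36.01 + 3.32x = 53.06 - 0.88x → x* = 4.0595.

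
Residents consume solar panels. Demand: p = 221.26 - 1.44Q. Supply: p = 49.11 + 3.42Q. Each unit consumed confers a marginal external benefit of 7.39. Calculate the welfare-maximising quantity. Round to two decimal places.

Q* = 36.94

Social marginal benefit = demand + MEB = 228.65 - 1.44Q.
Set SMB = MC: 228.65 - 1.44Q = 49.11 + 3.42Q → Q* = 36.9424.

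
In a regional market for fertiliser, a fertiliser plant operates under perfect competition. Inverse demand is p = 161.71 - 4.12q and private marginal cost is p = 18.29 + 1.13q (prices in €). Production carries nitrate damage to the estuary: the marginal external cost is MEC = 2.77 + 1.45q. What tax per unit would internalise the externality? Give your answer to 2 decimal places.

Social marginal cost = private MC + MEC = 21.06 + 2.58q.
Set SMC = demand: 21.06 + 2.58q = 161.71 - 4.12q → q* = 20.9925.
The Pigouvian tax equals MEC at q*: 2.77 + 1.45×20.9925 = 33.2091.

tax = €33.21 per unit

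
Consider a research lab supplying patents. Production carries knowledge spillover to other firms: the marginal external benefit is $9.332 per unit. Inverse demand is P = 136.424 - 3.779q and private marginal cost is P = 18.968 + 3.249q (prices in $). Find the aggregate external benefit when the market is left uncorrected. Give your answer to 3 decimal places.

Market equilibrium (private): 18.968 + 3.249q = 136.424 - 3.779q → q_m = 16.7126.
Total external benefit = MEB × q_m = 9.332 × 16.7126 = 155.9620.

$155.962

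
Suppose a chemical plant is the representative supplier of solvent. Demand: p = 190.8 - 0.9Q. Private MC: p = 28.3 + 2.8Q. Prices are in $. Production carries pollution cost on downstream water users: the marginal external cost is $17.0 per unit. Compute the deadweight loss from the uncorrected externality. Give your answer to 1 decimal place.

DWL = $39.1

Market equilibrium (private): 28.3 + 2.8Q = 190.8 - 0.9Q → Q_m = 43.9189.
Social marginal cost = private MC + MEC = 45.3 + 2.8Q.
Set SMC = demand: 45.3 + 2.8Q = 190.8 - 0.9Q → Q* = 39.3243.
Between Q* and Q_m the wedge SMC − demand runs linearly from 0 to MEC(Q_m), so the loss is a triangle.
DWL = ½ × 4.5946 × 17.0000 = 39.0541.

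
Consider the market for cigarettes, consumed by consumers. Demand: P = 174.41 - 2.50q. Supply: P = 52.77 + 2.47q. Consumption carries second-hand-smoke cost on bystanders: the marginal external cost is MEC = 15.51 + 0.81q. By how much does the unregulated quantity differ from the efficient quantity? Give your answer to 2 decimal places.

Market equilibrium (private): 52.77 + 2.47q = 174.41 - 2.50q → q_m = 24.4748.
Social marginal benefit = demand − MEC = 158.90 - 3.31q.
Set SMB = MC: 158.90 - 3.31q = 52.77 + 2.47q → q* = 18.3616.
Gap = |24.4748 − 18.3616| = 6.1132.

6.11 units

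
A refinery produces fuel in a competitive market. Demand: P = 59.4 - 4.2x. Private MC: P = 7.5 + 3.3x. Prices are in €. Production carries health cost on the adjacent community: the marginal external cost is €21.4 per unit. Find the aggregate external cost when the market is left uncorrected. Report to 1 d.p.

€148.1

Market equilibrium (private): 7.5 + 3.3x = 59.4 - 4.2x → x_m = 6.9200.
Total external cost = MEC × x_m = 21.4 × 6.9200 = 148.0880.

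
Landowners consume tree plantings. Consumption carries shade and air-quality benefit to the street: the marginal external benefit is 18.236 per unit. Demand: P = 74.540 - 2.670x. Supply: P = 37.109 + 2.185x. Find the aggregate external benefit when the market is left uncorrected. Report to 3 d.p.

Market equilibrium (private): 37.109 + 2.185x = 74.540 - 2.670x → x_m = 7.7098.
Total external benefit = MEB × x_m = 18.236 × 7.7098 = 140.5959.

140.596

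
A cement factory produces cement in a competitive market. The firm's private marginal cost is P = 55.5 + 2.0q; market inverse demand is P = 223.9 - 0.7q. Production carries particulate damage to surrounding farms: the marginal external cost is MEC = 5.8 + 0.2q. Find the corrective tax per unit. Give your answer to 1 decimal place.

tax = 17.0 per unit

Social marginal cost = private MC + MEC = 61.3 + 2.2q.
Set SMC = demand: 61.3 + 2.2q = 223.9 - 0.7q → q* = 56.0690.
The Pigouvian tax equals MEC at q*: 5.8 + 0.2×56.0690 = 17.0138.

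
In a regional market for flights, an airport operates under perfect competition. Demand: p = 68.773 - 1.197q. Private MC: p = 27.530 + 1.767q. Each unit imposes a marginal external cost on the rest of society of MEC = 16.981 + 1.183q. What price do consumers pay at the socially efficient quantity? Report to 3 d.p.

P = 61.770

Social marginal cost = private MC + MEC = 44.511 + 2.950q.
Set SMC = demand: 44.511 + 2.950q = 68.773 - 1.197q → q* = 5.8505.
Consumer price on the demand curve at q*: 68.773 − 1.197×5.8505 = 61.7700.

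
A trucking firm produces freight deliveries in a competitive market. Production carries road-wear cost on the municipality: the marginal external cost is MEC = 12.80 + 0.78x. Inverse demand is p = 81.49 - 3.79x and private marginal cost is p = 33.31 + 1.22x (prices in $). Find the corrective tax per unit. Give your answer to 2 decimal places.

Social marginal cost = private MC + MEC = 46.11 + 2.00x.
Set SMC = demand: 46.11 + 2.00x = 81.49 - 3.79x → x* = 6.1105.
The Pigouvian tax equals MEC at x*: 12.80 + 0.78×6.1105 = 17.5662.

tax = $17.57 per unit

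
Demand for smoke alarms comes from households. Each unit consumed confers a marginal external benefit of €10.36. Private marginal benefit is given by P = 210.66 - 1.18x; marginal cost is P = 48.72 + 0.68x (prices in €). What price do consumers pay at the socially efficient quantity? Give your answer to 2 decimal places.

Social marginal benefit = demand + MEB = 221.02 - 1.18x.
Set SMB = MC: 221.02 - 1.18x = 48.72 + 0.68x → x* = 92.6344.
Consumer price on the demand curve at x*: 210.66 − 1.18×92.6344 = 101.3514.

P = €101.35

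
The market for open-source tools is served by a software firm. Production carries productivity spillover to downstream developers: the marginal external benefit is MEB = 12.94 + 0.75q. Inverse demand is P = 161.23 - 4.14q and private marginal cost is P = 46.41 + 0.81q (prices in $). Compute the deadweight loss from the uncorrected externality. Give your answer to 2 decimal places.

DWL = $109.56

Market equilibrium (private): 46.41 + 0.81q = 161.23 - 4.14q → q_m = 23.1960.
Social marginal cost = private MC − MEB = 33.47 + 0.06q.
Set SMC = demand: 33.47 + 0.06q = 161.23 - 4.14q → q* = 30.4190.
The loss is the area between SMC and demand from q* to q_m; with linear curves that's a triangle of height MEB(q_m).
DWL = ½ × 7.2230 × 30.3370 = 109.5621.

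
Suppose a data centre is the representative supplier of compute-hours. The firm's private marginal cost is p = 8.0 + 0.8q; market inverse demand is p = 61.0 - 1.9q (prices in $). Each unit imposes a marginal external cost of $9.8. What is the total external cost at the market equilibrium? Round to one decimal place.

$192.4

Market equilibrium (private): 8.0 + 0.8q = 61.0 - 1.9q → q_m = 19.6296.
Total external cost = MEC × q_m = 9.8 × 19.6296 = 192.3701.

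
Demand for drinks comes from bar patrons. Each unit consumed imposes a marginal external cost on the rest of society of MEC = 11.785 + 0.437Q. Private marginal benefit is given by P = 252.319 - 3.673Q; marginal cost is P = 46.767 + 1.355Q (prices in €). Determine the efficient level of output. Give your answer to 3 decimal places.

Q* = 35.456

Social marginal benefit = demand − MEC = 240.534 - 4.110Q.
Set SMB = MC: 240.534 - 4.110Q = 46.767 + 1.355Q → Q* = 35.4560.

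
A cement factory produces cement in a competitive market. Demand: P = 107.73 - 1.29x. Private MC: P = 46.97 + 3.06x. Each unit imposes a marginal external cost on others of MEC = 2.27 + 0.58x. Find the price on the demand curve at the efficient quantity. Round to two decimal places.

P = 92.43

Social marginal cost = private MC + MEC = 49.24 + 3.64x.
Set SMC = demand: 49.24 + 3.64x = 107.73 - 1.29x → x* = 11.8641.
Consumer price on the demand curve at x*: 107.73 − 1.29×11.8641 = 92.4253.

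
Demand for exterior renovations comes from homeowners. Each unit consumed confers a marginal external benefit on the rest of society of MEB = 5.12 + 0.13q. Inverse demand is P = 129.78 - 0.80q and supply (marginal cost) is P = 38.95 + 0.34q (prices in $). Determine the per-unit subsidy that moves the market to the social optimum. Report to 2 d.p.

subsidy = $17.47 per unit

Social marginal benefit = demand + MEB = 134.90 - 0.67q.
Set SMB = MC: 134.90 - 0.67q = 38.95 + 0.34q → q* = 95.0000.
The Pigouvian subsidy equals MEB at q*: 5.12 + 0.13×95.0000 = 17.4700.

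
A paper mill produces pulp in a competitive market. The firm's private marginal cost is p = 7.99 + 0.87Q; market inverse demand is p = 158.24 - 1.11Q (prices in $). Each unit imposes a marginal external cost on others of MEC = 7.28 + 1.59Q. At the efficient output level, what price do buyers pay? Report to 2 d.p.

Social marginal cost = private MC + MEC = 15.27 + 2.46Q.
Set SMC = demand: 15.27 + 2.46Q = 158.24 - 1.11Q → Q* = 40.0476.
Consumer price on the demand curve at Q*: 158.24 − 1.11×40.0476 = 113.7872.

P = $113.79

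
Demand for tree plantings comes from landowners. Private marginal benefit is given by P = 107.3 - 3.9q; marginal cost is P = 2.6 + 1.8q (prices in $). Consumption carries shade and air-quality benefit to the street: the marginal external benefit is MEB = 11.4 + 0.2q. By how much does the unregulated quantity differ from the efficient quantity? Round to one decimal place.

2.7 units

Market equilibrium (private): 2.6 + 1.8q = 107.3 - 3.9q → q_m = 18.3684.
Social marginal benefit = demand + MEB = 118.7 - 3.7q.
Set SMB = MC: 118.7 - 3.7q = 2.6 + 1.8q → q* = 21.1091.
Gap = |18.3684 − 21.1091| = 2.7407.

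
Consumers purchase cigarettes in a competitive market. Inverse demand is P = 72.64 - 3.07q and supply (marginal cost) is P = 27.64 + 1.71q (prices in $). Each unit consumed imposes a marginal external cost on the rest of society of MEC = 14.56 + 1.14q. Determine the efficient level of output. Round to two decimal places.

q* = 5.14

Social marginal benefit = demand − MEC = 58.08 - 4.21q.
Set SMB = MC: 58.08 - 4.21q = 27.64 + 1.71q → q* = 5.1419.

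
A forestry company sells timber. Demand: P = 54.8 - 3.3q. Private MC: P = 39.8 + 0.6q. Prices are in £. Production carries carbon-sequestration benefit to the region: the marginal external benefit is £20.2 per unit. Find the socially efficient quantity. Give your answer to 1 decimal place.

q* = 9.0

Social marginal cost = private MC − MEB = 19.6 + 0.6q.
Set SMC = demand: 19.6 + 0.6q = 54.8 - 3.3q → q* = 9.0256.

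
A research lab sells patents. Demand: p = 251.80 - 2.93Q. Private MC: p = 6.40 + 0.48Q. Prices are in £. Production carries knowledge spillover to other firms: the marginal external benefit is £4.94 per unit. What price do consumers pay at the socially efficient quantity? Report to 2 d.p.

Social marginal cost = private MC − MEB = 1.46 + 0.48Q.
Set SMC = demand: 1.46 + 0.48Q = 251.80 - 2.93Q → Q* = 73.4135.
Consumer price on the demand curve at Q*: 251.80 − 2.93×73.4135 = 36.6984.

P = £36.70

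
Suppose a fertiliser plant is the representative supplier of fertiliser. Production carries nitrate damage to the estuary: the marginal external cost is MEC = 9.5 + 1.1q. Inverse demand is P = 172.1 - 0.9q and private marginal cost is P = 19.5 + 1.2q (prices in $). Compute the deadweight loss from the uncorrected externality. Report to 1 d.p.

DWL = $1249.7

Market equilibrium (private): 19.5 + 1.2q = 172.1 - 0.9q → q_m = 72.6667.
Social marginal cost = private MC + MEC = 29.0 + 2.3q.
Set SMC = demand: 29.0 + 2.3q = 172.1 - 0.9q → q* = 44.7188.
Height of the DWL triangle at q_m is SMC(q_m) − demand(q_m) = MEC(q_m) = 89.4333.
DWL = ½ × 27.9479 × 89.4333 = 1249.7365.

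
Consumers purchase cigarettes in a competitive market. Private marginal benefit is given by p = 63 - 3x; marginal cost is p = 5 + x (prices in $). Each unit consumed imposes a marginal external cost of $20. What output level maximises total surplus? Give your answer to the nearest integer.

x* = 10

Social marginal benefit = demand − MEC = 43 - 3x.
Set SMB = MC: 43 - 3x = 5 + x → x* = 9.5000.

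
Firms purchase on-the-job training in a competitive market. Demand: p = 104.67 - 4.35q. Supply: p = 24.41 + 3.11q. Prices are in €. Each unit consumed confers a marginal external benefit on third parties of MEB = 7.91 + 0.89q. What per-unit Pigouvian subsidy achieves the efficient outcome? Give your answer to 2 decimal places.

Social marginal benefit = demand + MEB = 112.58 - 3.46q.
Set SMB = MC: 112.58 - 3.46q = 24.41 + 3.11q → q* = 13.4201.
The Pigouvian subsidy equals MEB at q*: 7.91 + 0.89×13.4201 = 19.8539.

subsidy = €19.85 per unit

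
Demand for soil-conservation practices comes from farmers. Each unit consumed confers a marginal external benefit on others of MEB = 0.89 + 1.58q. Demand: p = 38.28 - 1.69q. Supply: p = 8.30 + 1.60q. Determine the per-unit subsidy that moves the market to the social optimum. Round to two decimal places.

subsidy = 29.41 per unit

Social marginal benefit = demand + MEB = 39.17 - 0.11q.
Set SMB = MC: 39.17 - 0.11q = 8.30 + 1.60q → q* = 18.0526.
The Pigouvian subsidy equals MEB at q*: 0.89 + 1.58×18.0526 = 29.4131.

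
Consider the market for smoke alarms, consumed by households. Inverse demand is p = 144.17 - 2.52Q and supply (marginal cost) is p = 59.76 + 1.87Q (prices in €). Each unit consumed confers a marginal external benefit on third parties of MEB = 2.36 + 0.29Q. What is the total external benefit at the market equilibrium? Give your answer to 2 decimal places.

€98.99

Market equilibrium (private): 59.76 + 1.87Q = 144.17 - 2.52Q → Q_m = 19.2278.
Total external benefit = ∫₀^{Q_m} (2.36 + 0.29Q) dQ = 2.36×19.2278 + ½×0.29×19.2278² = 98.9853.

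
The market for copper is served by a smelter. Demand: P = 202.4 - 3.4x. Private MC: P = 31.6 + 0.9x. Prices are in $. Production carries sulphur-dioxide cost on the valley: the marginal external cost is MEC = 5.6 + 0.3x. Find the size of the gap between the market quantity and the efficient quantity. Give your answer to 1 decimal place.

Market equilibrium (private): 31.6 + 0.9x = 202.4 - 3.4x → x_m = 39.7209.
Social marginal cost = private MC + MEC = 37.2 + 1.2x.
Set SMC = demand: 37.2 + 1.2x = 202.4 - 3.4x → x* = 35.9130.
Gap = |39.7209 − 35.9130| = 3.8079.

3.8 units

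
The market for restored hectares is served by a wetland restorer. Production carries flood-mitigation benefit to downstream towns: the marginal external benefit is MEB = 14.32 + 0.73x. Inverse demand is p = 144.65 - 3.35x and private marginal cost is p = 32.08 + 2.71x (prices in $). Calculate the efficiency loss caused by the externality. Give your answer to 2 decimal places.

DWL = $72.92

Market equilibrium (private): 32.08 + 2.71x = 144.65 - 3.35x → x_m = 18.5759.
Social marginal cost = private MC − MEB = 17.76 + 1.98x.
Set SMC = demand: 17.76 + 1.98x = 144.65 - 3.35x → x* = 23.8068.
The welfare-loss triangle has base |x_m − x*| and height MEB(x_m) (the vertical gap between SMC and demand is zero at x* and MEB at x_m).
DWL = ½ × 5.2309 × 27.8804 = 72.9198.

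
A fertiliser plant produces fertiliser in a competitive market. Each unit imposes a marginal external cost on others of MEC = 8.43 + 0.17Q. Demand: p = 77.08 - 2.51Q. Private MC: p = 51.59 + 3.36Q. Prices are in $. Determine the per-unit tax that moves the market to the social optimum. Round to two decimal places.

tax = $8.91 per unit

Social marginal cost = private MC + MEC = 60.02 + 3.53Q.
Set SMC = demand: 60.02 + 3.53Q = 77.08 - 2.51Q → Q* = 2.8245.
The Pigouvian tax equals MEC at Q*: 8.43 + 0.17×2.8245 = 8.9102.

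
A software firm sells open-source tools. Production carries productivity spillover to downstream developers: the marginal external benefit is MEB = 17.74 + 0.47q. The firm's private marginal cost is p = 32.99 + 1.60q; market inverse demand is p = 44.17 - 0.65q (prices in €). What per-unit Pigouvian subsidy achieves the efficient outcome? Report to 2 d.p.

Social marginal cost = private MC − MEB = 15.25 + 1.13q.
Set SMC = demand: 15.25 + 1.13q = 44.17 - 0.65q → q* = 16.2472.
The Pigouvian subsidy equals MEB at q*: 17.74 + 0.47×16.2472 = 25.3762.

subsidy = €25.38 per unit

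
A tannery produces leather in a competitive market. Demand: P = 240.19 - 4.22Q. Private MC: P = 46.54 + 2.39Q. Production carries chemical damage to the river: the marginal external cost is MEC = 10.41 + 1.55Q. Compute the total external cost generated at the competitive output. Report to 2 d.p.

970.15

Market equilibrium (private): 46.54 + 2.39Q = 240.19 - 4.22Q → Q_m = 29.2965.
Total external cost = ∫₀^{Q_m} (10.41 + 1.55Q) dQ = 10.41×29.2965 + ½×1.55×29.2965² = 970.1474.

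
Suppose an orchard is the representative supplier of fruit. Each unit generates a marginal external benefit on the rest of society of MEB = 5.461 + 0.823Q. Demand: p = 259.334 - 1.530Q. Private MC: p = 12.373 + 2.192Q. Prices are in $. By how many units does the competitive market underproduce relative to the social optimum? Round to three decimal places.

Market equilibrium (private): 12.373 + 2.192Q = 259.334 - 1.530Q → Q_m = 66.3517.
Social marginal cost = private MC − MEB = 6.912 + 1.369Q.
Set SMC = demand: 6.912 + 1.369Q = 259.334 - 1.530Q → Q* = 87.0721.
Gap = |66.3517 − 87.0721| = 20.7204.

20.720 units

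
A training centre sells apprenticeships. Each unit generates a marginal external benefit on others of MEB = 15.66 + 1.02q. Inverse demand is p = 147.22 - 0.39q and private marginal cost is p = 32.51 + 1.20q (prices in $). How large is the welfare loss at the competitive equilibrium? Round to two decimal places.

Market equilibrium (private): 32.51 + 1.20q = 147.22 - 0.39q → q_m = 72.1447.
Social marginal cost = private MC − MEB = 16.85 + 0.18q.
Set SMC = demand: 16.85 + 0.18q = 147.22 - 0.39q → q* = 228.7193.
Height of the DWL triangle at q_m is demand(q_m) − SMC(q_m) = MEB(q_m) = 89.2475.
DWL = ½ × 156.5746 × 89.2475 = 6986.9458.

DWL = $6986.95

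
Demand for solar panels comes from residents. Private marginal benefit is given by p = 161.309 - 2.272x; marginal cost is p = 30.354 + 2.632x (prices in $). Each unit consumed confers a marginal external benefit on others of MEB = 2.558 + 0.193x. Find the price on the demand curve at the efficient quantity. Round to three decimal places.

Social marginal benefit = demand + MEB = 163.867 - 2.079x.
Set SMB = MC: 163.867 - 2.079x = 30.354 + 2.632x → x* = 28.3407.
Consumer price on the demand curve at x*: 161.309 − 2.272×28.3407 = 96.9189.

P = $96.919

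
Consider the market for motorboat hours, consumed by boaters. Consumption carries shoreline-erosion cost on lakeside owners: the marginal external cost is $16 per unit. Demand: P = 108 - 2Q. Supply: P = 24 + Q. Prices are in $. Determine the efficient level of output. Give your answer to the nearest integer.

Q* = 23

Social marginal benefit = demand − MEC = 92 - 2Q.
Set SMB = MC: 92 - 2Q = 24 + Q → Q* = 22.6667.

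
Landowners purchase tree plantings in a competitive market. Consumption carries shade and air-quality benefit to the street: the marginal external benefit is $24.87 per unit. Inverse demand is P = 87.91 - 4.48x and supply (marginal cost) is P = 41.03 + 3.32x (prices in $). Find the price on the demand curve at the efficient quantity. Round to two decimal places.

P = $46.70

Social marginal benefit = demand + MEB = 112.78 - 4.48x.
Set SMB = MC: 112.78 - 4.48x = 41.03 + 3.32x → x* = 9.1987.
Consumer price on the demand curve at x*: 87.91 − 4.48×9.1987 = 46.6998.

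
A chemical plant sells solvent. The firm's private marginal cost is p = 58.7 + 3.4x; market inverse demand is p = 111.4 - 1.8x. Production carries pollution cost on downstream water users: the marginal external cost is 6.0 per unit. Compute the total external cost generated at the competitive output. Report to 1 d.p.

Market equilibrium (private): 58.7 + 3.4x = 111.4 - 1.8x → x_m = 10.1346.
Total external cost = MEC × x_m = 6.0 × 10.1346 = 60.8076.

60.8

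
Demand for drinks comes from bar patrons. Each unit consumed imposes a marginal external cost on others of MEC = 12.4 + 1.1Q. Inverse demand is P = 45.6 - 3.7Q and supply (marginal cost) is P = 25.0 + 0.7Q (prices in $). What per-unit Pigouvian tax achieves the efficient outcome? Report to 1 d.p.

Social marginal benefit = demand − MEC = 33.2 - 4.8Q.
Set SMB = MC: 33.2 - 4.8Q = 25.0 + 0.7Q → Q* = 1.4909.
The Pigouvian tax equals MEC at Q*: 12.4 + 1.1×1.4909 = 14.0400.

tax = $14.0 per unit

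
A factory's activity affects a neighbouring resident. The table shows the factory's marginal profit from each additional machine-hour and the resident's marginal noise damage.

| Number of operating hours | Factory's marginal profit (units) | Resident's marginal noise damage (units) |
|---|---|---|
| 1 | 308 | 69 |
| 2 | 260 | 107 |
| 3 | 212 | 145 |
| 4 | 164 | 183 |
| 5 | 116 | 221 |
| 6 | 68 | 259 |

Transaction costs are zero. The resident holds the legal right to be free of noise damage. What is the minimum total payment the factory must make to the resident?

321

Efficient level: marginal profit ≥ marginal noise damage through level 3, so k* = 3.
With the resident holding the right, the factory must at least compensate total damage at k*: 69 + 107 + 145 = 321.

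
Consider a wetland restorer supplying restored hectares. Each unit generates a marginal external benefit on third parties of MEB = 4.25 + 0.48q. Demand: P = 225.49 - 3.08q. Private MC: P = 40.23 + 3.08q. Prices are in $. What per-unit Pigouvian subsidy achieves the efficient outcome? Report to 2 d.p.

Social marginal cost = private MC − MEB = 35.98 + 2.60q.
Set SMC = demand: 35.98 + 2.60q = 225.49 - 3.08q → q* = 33.3644.
The Pigouvian subsidy equals MEB at q*: 4.25 + 0.48×33.3644 = 20.2649.

subsidy = $20.26 per unit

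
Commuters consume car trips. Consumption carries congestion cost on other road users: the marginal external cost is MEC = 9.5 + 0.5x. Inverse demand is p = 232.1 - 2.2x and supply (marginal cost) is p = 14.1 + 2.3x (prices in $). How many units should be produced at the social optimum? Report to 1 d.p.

Social marginal benefit = demand − MEC = 222.6 - 2.7x.
Set SMB = MC: 222.6 - 2.7x = 14.1 + 2.3x → x* = 41.7000.

x* = 41.7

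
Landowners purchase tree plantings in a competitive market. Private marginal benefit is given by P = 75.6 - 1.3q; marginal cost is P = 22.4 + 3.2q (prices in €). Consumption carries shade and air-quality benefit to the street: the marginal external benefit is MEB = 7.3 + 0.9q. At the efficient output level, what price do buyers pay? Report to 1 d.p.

Social marginal benefit = demand + MEB = 82.9 - 0.4q.
Set SMB = MC: 82.9 - 0.4q = 22.4 + 3.2q → q* = 16.8056.
Consumer price on the demand curve at q*: 75.6 − 1.3×16.8056 = 53.7527.

P = €53.8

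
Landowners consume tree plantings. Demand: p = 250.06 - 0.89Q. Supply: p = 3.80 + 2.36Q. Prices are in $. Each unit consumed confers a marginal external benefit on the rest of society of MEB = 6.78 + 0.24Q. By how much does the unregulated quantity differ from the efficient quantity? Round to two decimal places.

Market equilibrium (private): 3.80 + 2.36Q = 250.06 - 0.89Q → Q_m = 75.7723.
Social marginal benefit = demand + MEB = 256.84 - 0.65Q.
Set SMB = MC: 256.84 - 0.65Q = 3.80 + 2.36Q → Q* = 84.0664.
Gap = |75.7723 − 84.0664| = 8.2941.

8.29 units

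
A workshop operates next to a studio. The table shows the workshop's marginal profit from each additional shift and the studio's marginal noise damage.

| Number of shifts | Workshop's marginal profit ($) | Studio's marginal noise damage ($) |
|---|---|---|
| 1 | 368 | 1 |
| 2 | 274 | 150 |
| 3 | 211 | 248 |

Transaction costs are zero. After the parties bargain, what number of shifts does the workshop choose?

2

Bargaining reaches the level where marginal profit last exceeds marginal noise damage.
That holds through level 2 (274 ≥ 150) but not at 3 (211 < 248).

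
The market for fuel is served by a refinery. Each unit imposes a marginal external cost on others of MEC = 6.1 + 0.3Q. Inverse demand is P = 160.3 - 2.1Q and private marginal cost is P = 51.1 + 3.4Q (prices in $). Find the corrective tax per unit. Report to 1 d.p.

Social marginal cost = private MC + MEC = 57.2 + 3.7Q.
Set SMC = demand: 57.2 + 3.7Q = 160.3 - 2.1Q → Q* = 17.7759.
The Pigouvian tax equals MEC at Q*: 6.1 + 0.3×17.7759 = 11.4328.

tax = $11.4 per unit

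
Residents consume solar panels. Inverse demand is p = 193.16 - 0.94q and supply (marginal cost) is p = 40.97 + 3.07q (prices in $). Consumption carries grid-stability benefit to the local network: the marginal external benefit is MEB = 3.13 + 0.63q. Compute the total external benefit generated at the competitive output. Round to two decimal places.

$572.52

Market equilibrium (private): 40.97 + 3.07q = 193.16 - 0.94q → q_m = 37.9526.
Total external benefit = ∫₀^{q_m} (3.13 + 0.63q) dq = 3.13×37.9526 + ½×0.63×37.9526² = 572.5176.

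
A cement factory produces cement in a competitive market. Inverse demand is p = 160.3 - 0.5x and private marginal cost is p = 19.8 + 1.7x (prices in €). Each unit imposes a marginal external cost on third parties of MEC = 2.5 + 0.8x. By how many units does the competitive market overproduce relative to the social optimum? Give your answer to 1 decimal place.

Market equilibrium (private): 19.8 + 1.7x = 160.3 - 0.5x → x_m = 63.8636.
Social marginal cost = private MC + MEC = 22.3 + 2.5x.
Set SMC = demand: 22.3 + 2.5x = 160.3 - 0.5x → x* = 46.0000.
Gap = |63.8636 − 46.0000| = 17.8636.

17.9 units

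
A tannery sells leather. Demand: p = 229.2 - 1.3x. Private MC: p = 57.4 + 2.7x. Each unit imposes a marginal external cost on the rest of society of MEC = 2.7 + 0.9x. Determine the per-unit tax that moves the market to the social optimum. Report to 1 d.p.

tax = 33.8 per unit

Social marginal cost = private MC + MEC = 60.1 + 3.6x.
Set SMC = demand: 60.1 + 3.6x = 229.2 - 1.3x → x* = 34.5102.
The Pigouvian tax equals MEC at x*: 2.7 + 0.9×34.5102 = 33.7592.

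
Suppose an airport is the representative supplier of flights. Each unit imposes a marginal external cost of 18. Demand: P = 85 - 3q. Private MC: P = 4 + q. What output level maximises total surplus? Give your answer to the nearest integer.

q* = 16

Social marginal cost = private MC + MEC = 22 + q.
Set SMC = demand: 22 + q = 85 - 3q → q* = 15.7500.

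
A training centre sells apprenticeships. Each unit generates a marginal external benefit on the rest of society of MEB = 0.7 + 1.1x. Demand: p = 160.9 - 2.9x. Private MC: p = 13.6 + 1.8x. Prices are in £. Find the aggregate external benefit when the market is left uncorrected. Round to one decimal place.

Market equilibrium (private): 13.6 + 1.8x = 160.9 - 2.9x → x_m = 31.3404.
Total external benefit = ∫₀^{x_m} (0.7 + 1.1x) dx = 0.7×31.3404 + ½×1.1×31.3404² = 562.1596.

£562.2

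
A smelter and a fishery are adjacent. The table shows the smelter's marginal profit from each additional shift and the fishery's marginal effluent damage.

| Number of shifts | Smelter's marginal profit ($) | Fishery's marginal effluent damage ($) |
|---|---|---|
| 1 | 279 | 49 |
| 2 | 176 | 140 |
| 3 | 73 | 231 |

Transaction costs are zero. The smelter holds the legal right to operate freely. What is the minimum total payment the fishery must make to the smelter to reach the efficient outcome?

$73

Left alone the smelter would choose level 3 (marginal profit stays positive).
Efficient level: k* = 2 (marginal profit ≥ marginal effluent damage through 2).
The fishery must at least cover the smelter's forgone profit from cutting 3→2: 73 = 73.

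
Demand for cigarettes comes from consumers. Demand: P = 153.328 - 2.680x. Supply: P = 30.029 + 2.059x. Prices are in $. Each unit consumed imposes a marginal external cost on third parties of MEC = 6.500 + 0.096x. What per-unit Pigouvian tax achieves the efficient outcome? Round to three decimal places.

tax = $8.819 per unit

Social marginal benefit = demand − MEC = 146.828 - 2.776x.
Set SMB = MC: 146.828 - 2.776x = 30.029 + 2.059x → x* = 24.1570.
The Pigouvian tax equals MEC at x*: 6.500 + 0.096×24.1570 = 8.8191.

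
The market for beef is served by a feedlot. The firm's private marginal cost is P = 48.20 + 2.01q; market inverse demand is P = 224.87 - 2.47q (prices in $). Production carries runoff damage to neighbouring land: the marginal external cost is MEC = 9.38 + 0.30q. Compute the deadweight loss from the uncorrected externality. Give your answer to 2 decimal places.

Market equilibrium (private): 48.20 + 2.01q = 224.87 - 2.47q → q_m = 39.4353.
Social marginal cost = private MC + MEC = 57.58 + 2.31q.
Set SMC = demand: 57.58 + 2.31q = 224.87 - 2.47q → q* = 34.9979.
The welfare-loss triangle has base |q_m − q*| and height MEC(q_m) (the vertical gap between SMC and demand is zero at q* and MEC at q_m).
DWL = ½ × 4.4374 × 21.2106 = 47.0600.

DWL = $47.06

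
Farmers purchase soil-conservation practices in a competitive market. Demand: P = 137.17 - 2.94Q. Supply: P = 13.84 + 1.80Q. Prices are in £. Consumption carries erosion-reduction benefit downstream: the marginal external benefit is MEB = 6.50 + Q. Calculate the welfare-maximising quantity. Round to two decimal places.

Q* = 34.71

Social marginal benefit = demand + MEB = 143.67 - 1.94Q.
Set SMB = MC: 143.67 - 1.94Q = 13.84 + 1.80Q → Q* = 34.7139.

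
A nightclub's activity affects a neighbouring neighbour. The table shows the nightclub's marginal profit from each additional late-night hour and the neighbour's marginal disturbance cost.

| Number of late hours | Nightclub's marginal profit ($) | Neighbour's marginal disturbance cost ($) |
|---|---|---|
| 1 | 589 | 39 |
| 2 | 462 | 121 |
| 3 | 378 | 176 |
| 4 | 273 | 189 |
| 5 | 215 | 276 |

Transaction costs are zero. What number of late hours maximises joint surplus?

Bargaining reaches the level where marginal profit last exceeds marginal disturbance cost.
That holds through level 4 (273 ≥ 189) but not at 5 (215 < 276).

4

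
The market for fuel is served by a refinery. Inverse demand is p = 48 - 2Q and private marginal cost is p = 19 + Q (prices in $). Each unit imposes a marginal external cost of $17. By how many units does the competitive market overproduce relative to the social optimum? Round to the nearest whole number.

Market equilibrium (private): 19 + Q = 48 - 2Q → Q_m = 9.6667.
Social marginal cost = private MC + MEC = 36 + Q.
Set SMC = demand: 36 + Q = 48 - 2Q → Q* = 4.0000.
Gap = |9.6667 − 4.0000| = 5.6667.

6 units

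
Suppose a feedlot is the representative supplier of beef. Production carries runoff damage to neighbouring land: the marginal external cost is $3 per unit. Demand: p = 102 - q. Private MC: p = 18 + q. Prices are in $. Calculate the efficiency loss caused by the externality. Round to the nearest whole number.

Market equilibrium (private): 18 + q = 102 - q → q_m = 42.0000.
Social marginal cost = private MC + MEC = 21 + q.
Set SMC = demand: 21 + q = 102 - q → q* = 40.5000.
The welfare-loss triangle has base |q_m − q*| and height MEC(q_m) (the vertical gap between SMC and demand is zero at q* and MEC at q_m).
DWL = ½ × 1.5000 × 3.0000 = 2.2500.

DWL = $2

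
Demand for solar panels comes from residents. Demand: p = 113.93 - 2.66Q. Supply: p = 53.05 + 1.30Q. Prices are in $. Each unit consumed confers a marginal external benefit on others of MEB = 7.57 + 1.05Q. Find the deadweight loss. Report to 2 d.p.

Market equilibrium (private): 53.05 + 1.30Q = 113.93 - 2.66Q → Q_m = 15.3737.
Social marginal benefit = demand + MEB = 121.50 - 1.61Q.
Set SMB = MC: 121.50 - 1.61Q = 53.05 + 1.30Q → Q* = 23.5223.
The welfare-loss triangle has base |Q_m − Q*| and height MEB(Q_m) (the vertical gap between SMB and MC is zero at Q* and MEB at Q_m).
DWL = ½ × 8.1486 × 23.7124 = 96.6114.

DWL = $96.61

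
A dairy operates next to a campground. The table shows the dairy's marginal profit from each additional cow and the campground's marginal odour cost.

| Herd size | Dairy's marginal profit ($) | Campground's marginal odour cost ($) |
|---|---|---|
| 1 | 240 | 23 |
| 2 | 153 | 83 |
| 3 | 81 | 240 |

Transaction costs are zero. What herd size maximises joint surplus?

Bargaining reaches the level where marginal profit last exceeds marginal odour cost.
That holds through level 2 (153 ≥ 83) but not at 3 (81 < 240).

2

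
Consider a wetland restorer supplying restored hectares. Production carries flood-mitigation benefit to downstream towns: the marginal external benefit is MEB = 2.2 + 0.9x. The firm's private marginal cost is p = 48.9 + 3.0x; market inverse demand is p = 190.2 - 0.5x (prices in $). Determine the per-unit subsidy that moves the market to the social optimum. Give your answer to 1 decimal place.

subsidy = $51.9 per unit

Social marginal cost = private MC − MEB = 46.7 + 2.1x.
Set SMC = demand: 46.7 + 2.1x = 190.2 - 0.5x → x* = 55.1923.
The Pigouvian subsidy equals MEB at x*: 2.2 + 0.9×55.1923 = 51.8731.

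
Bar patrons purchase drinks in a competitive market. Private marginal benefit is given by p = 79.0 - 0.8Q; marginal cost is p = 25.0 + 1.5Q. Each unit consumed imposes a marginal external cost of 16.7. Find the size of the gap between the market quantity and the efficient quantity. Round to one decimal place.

Market equilibrium (private): 25.0 + 1.5Q = 79.0 - 0.8Q → Q_m = 23.4783.
Social marginal benefit = demand − MEC = 62.3 - 0.8Q.
Set SMB = MC: 62.3 - 0.8Q = 25.0 + 1.5Q → Q* = 16.2174.
Gap = |23.4783 − 16.2174| = 7.2609.

7.3 units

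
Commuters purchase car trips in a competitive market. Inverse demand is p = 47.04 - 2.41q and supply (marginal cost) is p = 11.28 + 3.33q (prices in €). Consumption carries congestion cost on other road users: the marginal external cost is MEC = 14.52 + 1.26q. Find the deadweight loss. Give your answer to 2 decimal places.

Market equilibrium (private): 11.28 + 3.33q = 47.04 - 2.41q → q_m = 6.2300.
Social marginal benefit = demand − MEC = 32.52 - 3.67q.
Set SMB = MC: 32.52 - 3.67q = 11.28 + 3.33q → q* = 3.0343.
Height of the DWL triangle at q_m is MC(q_m) − SMB(q_m) = MEC(q_m) = 22.3698.
DWL = ½ × 3.1957 × 22.3698 = 35.7436.

DWL = €35.74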